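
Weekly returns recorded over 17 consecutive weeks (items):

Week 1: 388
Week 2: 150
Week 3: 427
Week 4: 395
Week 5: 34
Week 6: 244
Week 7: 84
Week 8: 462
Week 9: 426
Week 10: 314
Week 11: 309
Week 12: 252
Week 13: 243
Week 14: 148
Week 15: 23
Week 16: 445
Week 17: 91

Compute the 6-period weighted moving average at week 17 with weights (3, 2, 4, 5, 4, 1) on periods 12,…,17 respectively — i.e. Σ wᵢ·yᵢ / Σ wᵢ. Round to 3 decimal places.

Weighted sum: 3·252 + 2·243 + 4·148 + 5·23 + 4·445 + 1·91 = 756 + 486 + 592 + 115 + 1780 + 91 = 3820
Weight total: 3 + 2 + 4 + 5 + 4 + 1 = 19
WMA = 3820 / 19 = 201.053

201.053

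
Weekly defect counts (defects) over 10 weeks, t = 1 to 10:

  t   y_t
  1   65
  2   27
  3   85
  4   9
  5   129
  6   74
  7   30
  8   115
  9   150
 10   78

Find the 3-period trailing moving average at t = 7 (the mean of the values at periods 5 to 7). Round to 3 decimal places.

Sum of periods 5–7: 129 + 74 + 30 = 233
Divide by 3: 233 / 3 = 77.667

77.667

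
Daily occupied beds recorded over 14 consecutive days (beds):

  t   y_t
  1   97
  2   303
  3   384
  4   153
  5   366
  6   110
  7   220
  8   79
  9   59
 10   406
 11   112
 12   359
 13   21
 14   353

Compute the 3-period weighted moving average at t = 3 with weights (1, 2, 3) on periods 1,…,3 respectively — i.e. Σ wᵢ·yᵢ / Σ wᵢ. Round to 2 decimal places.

309.17

Weighted sum: 1·97 + 2·303 + 3·384 = 97 + 606 + 1152 = 1855
Weight total: 1 + 2 + 3 = 6
WMA = 1855 / 6 = 309.17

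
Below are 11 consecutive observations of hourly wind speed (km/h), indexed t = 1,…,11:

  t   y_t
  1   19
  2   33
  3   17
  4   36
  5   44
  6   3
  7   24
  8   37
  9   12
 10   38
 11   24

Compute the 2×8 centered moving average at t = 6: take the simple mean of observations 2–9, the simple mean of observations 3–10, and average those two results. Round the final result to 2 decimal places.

26.06

Sum over 2–9: 33 + 17 + 36 + 44 + 3 + 24 + 37 + 12 = 206
Sum over 3–10: 17 + 36 + 44 + 3 + 24 + 37 + 12 + 38 = 211
CMA at t=6 = (206 + 211) / (2·8) = 417 / 16 = 26.06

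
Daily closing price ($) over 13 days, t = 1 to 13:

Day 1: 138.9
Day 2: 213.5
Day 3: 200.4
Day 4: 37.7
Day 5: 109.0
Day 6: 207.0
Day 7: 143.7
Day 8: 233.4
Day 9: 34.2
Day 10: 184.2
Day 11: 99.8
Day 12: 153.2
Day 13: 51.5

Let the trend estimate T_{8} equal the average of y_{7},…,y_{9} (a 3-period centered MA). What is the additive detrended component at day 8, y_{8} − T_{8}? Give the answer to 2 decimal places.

96.30

Trend T_8 = (143.7 + 233.4 + 34.2) / 3 = 411.3/3 = 137.1000
Detrended value: 233.4 − 137.1000 = 96.30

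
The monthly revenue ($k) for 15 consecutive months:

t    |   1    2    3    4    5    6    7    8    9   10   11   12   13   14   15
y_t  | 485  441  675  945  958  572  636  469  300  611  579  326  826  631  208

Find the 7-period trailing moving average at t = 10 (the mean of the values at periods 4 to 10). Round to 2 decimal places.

Sum of periods 4–10: 945 + 958 + 572 + 636 + 469 + 300 + 611 = 4491
Divide by 7: 4491 / 7 = 641.57

641.57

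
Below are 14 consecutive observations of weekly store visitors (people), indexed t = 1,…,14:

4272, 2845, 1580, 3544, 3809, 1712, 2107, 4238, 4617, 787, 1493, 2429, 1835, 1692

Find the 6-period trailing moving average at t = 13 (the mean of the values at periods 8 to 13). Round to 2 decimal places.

Sum of periods 8–13: 4238 + 4617 + 787 + 1493 + 2429 + 1835 = 15399
Divide by 6: 15399 / 6 = 2566.50

2566.50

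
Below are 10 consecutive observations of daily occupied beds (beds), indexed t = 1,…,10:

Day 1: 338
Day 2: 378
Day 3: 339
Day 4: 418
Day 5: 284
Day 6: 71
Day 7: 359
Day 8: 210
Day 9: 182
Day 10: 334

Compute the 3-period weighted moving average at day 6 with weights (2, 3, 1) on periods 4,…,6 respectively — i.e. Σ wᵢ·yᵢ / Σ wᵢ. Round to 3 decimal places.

293.167

Weighted sum: 2·418 + 3·284 + 1·71 = 836 + 852 + 71 = 1759
Weight total: 2 + 3 + 1 = 6
WMA = 1759 / 6 = 293.167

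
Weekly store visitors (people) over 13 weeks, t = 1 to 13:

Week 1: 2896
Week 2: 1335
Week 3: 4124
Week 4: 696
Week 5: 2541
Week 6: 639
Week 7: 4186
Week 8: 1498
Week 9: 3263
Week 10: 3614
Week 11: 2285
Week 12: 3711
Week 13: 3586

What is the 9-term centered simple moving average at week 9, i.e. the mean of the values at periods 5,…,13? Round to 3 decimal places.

2813.667

Sum of periods 5–13: 2541 + 639 + 4186 + 1498 + 3263 + 3614 + 2285 + 3711 + 3586 = 25323
Divide by 9: 25323 / 9 = 2813.667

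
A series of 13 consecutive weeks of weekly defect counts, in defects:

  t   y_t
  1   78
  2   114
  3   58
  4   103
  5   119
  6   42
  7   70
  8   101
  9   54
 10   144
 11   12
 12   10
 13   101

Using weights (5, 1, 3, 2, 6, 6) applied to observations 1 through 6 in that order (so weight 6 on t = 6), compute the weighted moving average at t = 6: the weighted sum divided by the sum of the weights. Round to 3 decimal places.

80.435

Weighted sum: 5·78 + 1·114 + 3·58 + 2·103 + 6·119 + 6·42 = 390 + 114 + 174 + 206 + 714 + 252 = 1850
Weight total: 5 + 1 + 3 + 2 + 6 + 6 = 23
WMA = 1850 / 23 = 80.435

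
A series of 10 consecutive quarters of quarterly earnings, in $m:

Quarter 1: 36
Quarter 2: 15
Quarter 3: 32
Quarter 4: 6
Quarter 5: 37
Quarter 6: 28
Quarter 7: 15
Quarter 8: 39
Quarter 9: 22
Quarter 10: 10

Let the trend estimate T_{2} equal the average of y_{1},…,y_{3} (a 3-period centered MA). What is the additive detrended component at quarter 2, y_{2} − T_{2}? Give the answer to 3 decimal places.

Trend T_2 = (36 + 15 + 32) / 3 = 83/3 = 27.66667
Detrended value: 15 − 27.66667 = -12.667

-12.667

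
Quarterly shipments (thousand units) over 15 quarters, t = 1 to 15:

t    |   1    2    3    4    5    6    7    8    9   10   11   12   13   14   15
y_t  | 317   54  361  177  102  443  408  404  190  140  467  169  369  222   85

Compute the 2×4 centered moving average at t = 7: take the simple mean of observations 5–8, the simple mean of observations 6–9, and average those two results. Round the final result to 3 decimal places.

Sum over 5–8: 102 + 443 + 408 + 404 = 1357
Sum over 6–9: 443 + 408 + 404 + 190 = 1445
CMA at t=7 = (1357 + 1445) / (2·4) = 2802 / 8 = 350.250

350.250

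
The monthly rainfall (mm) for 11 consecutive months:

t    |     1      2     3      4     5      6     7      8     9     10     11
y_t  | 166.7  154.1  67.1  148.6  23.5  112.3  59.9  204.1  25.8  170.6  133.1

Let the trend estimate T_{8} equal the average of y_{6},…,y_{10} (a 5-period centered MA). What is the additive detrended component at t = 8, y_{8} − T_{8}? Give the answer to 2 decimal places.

Trend T_8 = (112.3 + 59.9 + 204.1 + 25.8 + 170.6) / 5 = 572.7/5 = 114.5400
Detrended value: 204.1 − 114.5400 = 89.56

89.56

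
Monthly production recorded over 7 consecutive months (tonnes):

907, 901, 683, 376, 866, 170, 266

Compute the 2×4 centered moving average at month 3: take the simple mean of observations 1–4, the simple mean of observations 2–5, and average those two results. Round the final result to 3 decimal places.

711.625

Sum over 1–4: 907 + 901 + 683 + 376 = 2867
Sum over 2–5: 901 + 683 + 376 + 866 = 2826
CMA at t=3 = (2867 + 2826) / (2·4) = 5693 / 8 = 711.625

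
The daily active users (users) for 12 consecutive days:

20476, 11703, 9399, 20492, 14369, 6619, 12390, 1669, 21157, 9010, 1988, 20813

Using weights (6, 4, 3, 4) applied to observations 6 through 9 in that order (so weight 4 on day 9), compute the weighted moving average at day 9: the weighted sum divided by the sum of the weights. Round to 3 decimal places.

Weighted sum: 6·6619 + 4·12390 + 3·1669 + 4·21157 = 39714 + 49560 + 5007 + 84628 = 178909
Weight total: 6 + 4 + 3 + 4 = 17
WMA = 178909 / 17 = 10524.059

10524.059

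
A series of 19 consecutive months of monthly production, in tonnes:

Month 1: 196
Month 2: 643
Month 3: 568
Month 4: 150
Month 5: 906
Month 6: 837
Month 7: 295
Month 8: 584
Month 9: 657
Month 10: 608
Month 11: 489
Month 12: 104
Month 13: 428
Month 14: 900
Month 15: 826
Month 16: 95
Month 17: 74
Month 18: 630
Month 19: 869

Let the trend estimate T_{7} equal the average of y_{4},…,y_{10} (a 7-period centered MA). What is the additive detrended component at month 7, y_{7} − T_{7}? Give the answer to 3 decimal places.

Trend T_7 = (150 + 906 + 837 + 295 + 584 + 657 + 608) / 7 = 4037/7 = 576.71429
Detrended value: 295 − 576.71429 = -281.714

-281.714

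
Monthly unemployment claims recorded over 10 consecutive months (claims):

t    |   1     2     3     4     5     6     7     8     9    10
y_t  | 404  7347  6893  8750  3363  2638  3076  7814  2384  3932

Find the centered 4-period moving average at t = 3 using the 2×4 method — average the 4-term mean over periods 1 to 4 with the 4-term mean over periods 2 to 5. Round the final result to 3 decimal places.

6218.375

Sum over 1–4: 404 + 7347 + 6893 + 8750 = 23394
Sum over 2–5: 7347 + 6893 + 8750 + 3363 = 26353
CMA at t=3 = (23394 + 26353) / (2·4) = 49747 / 8 = 6218.375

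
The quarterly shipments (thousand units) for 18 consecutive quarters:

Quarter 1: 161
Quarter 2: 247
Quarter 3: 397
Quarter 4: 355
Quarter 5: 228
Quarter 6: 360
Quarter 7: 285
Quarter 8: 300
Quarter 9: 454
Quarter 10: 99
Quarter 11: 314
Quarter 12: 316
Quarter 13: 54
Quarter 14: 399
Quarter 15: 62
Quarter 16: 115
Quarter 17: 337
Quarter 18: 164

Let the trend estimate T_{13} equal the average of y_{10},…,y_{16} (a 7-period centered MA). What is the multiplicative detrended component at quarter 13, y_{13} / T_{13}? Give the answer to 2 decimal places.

0.28

Trend T_13 = (99 + 314 + 316 + 54 + 399 + 62 + 115) / 7 = 1359/7 = 194.1429
Ratio to trend: 54 / 194.1429 = 0.28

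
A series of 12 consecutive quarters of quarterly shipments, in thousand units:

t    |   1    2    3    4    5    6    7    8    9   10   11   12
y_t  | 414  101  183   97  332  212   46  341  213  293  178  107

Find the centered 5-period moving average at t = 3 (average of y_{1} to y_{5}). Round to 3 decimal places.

225.400

Sum of periods 1–5: 414 + 101 + 183 + 97 + 332 = 1127
Divide by 5: 1127 / 5 = 225.400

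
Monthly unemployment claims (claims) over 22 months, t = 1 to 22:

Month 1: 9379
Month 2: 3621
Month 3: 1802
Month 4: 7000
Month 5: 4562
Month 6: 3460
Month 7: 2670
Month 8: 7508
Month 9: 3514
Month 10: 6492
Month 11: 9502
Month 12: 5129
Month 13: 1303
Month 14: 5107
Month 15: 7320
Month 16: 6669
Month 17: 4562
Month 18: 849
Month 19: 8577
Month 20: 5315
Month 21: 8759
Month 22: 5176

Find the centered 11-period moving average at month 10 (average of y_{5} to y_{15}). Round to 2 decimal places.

5142.45

Sum of periods 5–15: 4562 + 3460 + 2670 + 7508 + 3514 + 6492 + 9502 + 5129 + 1303 + 5107 + 7320 = 56567
Divide by 11: 56567 / 11 = 5142.45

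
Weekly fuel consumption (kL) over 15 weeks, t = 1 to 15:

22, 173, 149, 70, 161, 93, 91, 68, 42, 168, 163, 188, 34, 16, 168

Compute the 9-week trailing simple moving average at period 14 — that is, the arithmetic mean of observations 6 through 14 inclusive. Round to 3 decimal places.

95.889

Sum of periods 6–14: 93 + 91 + 68 + 42 + 168 + 163 + 188 + 34 + 16 = 863
Divide by 9: 863 / 9 = 95.889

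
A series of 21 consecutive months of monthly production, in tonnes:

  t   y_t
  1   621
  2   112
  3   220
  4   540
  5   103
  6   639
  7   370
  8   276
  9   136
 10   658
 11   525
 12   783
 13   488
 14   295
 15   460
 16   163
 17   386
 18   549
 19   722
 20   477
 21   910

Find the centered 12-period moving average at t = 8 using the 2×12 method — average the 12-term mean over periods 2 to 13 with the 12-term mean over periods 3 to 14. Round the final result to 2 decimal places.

411.79

Sum over 2–13: 112 + 220 + 540 + 103 + 639 + 370 + 276 + 136 + 658 + 525 + 783 + 488 = 4850
Sum over 3–14: 220 + 540 + 103 + 639 + 370 + 276 + 136 + 658 + 525 + 783 + 488 + 295 = 5033
CMA at t=8 = (4850 + 5033) / (2·12) = 9883 / 24 = 411.79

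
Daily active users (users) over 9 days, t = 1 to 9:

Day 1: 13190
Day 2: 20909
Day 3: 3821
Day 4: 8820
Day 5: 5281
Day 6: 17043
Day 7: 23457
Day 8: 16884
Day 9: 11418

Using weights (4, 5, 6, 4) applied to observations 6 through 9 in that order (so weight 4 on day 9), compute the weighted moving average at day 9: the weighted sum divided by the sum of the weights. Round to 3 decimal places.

17496.474

Weighted sum: 4·17043 + 5·23457 + 6·16884 + 4·11418 = 68172 + 117285 + 101304 + 45672 = 332433
Weight total: 4 + 5 + 6 + 4 = 19
WMA = 332433 / 19 = 17496.474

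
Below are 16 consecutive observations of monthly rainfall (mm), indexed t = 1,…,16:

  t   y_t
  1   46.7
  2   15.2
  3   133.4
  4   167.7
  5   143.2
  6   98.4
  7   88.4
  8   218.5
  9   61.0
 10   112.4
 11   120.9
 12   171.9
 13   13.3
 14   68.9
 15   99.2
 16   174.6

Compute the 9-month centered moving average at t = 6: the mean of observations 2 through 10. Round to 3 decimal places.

Sum of periods 2–10: 15.2 + 133.4 + 167.7 + 143.2 + 98.4 + 88.4 + 218.5 + 61.0 + 112.4 = 1038.2
Divide by 9: 1038.2 / 9 = 115.356

115.356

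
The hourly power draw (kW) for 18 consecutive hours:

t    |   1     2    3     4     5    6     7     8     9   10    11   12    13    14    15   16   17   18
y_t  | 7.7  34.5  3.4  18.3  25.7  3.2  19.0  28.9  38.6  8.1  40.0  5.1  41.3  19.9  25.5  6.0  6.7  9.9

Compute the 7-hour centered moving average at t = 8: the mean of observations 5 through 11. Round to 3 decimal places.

Sum of periods 5–11: 25.7 + 3.2 + 19.0 + 28.9 + 38.6 + 8.1 + 40.0 = 163.5
Divide by 7: 163.5 / 7 = 23.357

23.357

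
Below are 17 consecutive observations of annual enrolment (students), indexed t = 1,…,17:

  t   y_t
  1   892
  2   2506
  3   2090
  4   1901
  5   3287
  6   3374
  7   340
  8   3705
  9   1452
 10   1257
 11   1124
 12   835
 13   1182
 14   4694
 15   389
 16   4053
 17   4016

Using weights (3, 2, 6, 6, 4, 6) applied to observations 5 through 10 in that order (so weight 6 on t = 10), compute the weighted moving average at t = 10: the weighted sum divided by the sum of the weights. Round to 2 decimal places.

Weighted sum: 3·3287 + 2·3374 + 6·340 + 6·3705 + 4·1452 + 6·1257 = 9861 + 6748 + 2040 + 22230 + 5808 + 7542 = 54229
Weight total: 3 + 2 + 6 + 6 + 4 + 6 = 27
WMA = 54229 / 27 = 2008.48

2008.48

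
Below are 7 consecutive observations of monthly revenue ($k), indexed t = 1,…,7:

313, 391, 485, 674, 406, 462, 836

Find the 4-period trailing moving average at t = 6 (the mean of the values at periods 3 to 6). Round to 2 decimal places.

506.75

Sum of periods 3–6: 485 + 674 + 406 + 462 = 2027
Divide by 4: 2027 / 4 = 506.75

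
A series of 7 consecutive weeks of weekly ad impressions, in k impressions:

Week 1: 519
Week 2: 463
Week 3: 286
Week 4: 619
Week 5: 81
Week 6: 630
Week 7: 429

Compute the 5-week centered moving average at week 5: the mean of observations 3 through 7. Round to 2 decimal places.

409.00

Sum of periods 3–7: 286 + 619 + 81 + 630 + 429 = 2045
Divide by 5: 2045 / 5 = 409.00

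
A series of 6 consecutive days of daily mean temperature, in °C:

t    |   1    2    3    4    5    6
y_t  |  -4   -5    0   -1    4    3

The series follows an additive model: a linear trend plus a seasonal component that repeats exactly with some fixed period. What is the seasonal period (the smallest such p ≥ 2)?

2

First differences y_{t+1} − y_t: -1, 5, -1, 5, -1, …
The difference pattern repeats every 2 terms and not for any smaller step, so p = 2.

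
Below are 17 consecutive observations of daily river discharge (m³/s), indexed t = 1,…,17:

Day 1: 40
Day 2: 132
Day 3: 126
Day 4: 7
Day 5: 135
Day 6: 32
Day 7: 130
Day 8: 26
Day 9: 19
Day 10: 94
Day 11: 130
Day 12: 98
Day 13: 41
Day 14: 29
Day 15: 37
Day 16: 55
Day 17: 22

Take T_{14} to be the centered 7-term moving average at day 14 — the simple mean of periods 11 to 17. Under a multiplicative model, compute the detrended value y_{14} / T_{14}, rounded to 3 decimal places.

0.493

Trend T_14 = (130 + 98 + 41 + 29 + 37 + 55 + 22) / 7 = 412/7 = 58.85714
Ratio to trend: 29 / 58.85714 = 0.493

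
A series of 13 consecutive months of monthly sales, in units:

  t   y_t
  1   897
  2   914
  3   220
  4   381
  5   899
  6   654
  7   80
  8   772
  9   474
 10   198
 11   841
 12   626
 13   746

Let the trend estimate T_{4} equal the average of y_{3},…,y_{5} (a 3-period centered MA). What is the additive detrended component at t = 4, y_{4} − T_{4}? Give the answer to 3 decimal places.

-119.000

Trend T_4 = (220 + 381 + 899) / 3 = 1500/3 = 500.00000
Detrended value: 381 − 500.00000 = -119.000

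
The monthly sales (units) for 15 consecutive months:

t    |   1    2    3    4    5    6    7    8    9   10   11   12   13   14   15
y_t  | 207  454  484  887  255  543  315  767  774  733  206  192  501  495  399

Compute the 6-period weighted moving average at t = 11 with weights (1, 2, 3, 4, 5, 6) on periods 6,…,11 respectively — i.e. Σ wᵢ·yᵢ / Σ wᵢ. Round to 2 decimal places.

546.24

Weighted sum: 1·543 + 2·315 + 3·767 + 4·774 + 5·733 + 6·206 = 543 + 630 + 2301 + 3096 + 3665 + 1236 = 11471
Weight total: 1 + 2 + 3 + 4 + 5 + 6 = 21
WMA = 11471 / 21 = 546.24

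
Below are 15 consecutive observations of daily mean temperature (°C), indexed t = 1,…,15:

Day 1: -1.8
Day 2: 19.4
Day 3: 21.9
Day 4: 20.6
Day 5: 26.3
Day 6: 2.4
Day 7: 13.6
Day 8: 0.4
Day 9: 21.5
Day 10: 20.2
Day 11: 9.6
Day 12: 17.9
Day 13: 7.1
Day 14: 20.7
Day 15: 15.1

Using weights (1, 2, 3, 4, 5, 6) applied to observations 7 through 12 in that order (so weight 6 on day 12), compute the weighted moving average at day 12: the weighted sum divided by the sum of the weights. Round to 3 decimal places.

15.005

Weighted sum: 1·13.6 + 2·0.4 + 3·21.5 + 4·20.2 + 5·9.6 + 6·17.9 = 13.6 + 0.8 + 64.5 + 80.8 + 48.0 + 107.4 = 315.1
Weight total: 1 + 2 + 3 + 4 + 5 + 6 = 21
WMA = 315.1 / 21 = 15.005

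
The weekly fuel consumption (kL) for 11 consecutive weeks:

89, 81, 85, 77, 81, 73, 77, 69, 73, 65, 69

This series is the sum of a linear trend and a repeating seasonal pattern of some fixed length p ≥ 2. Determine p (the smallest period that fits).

First differences y_{t+1} − y_t: -8, 4, -8, 4, -8, 4, …
The difference pattern repeats every 2 terms and not for any smaller step, so p = 2.

2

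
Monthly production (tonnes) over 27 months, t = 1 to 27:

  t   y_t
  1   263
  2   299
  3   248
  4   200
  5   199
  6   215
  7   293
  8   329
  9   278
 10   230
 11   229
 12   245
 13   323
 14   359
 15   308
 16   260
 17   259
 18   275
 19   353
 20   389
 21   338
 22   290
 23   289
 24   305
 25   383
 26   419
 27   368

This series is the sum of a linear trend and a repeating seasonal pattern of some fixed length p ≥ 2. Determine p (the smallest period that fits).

6

First differences y_{t+1} − y_t: 36, -51, -48, -1, 16, 78, 36, -51, -48, -1, 16, 78, 36, -51, …
The difference pattern repeats every 6 terms and not for any smaller step, so p = 6.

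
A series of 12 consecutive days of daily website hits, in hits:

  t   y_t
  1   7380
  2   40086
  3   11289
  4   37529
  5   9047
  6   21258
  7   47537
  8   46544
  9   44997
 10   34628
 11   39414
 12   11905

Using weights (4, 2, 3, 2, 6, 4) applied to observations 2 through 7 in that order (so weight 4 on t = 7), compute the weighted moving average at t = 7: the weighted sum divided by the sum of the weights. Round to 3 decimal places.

30061.857

Weighted sum: 4·40086 + 2·11289 + 3·37529 + 2·9047 + 6·21258 + 4·47537 = 160344 + 22578 + 112587 + 18094 + 127548 + 190148 = 631299
Weight total: 4 + 2 + 3 + 2 + 6 + 4 = 21
WMA = 631299 / 21 = 30061.857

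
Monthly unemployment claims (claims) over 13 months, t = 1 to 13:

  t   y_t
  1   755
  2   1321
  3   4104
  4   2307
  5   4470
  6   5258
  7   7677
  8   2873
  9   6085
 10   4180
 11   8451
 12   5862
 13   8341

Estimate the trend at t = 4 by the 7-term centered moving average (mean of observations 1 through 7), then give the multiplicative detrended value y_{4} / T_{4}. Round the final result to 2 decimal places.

0.62

Trend T_4 = (755 + 1321 + 4104 + 2307 + 4470 + 5258 + 7677) / 7 = 25892/7 = 3698.8571
Ratio to trend: 2307 / 3698.8571 = 0.62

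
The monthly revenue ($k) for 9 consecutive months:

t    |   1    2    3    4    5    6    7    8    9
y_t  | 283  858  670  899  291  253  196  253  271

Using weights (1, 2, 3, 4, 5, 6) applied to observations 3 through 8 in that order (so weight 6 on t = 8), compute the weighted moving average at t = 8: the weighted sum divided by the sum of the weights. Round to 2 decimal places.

326.24

Weighted sum: 1·670 + 2·899 + 3·291 + 4·253 + 5·196 + 6·253 = 670 + 1798 + 873 + 1012 + 980 + 1518 = 6851
Weight total: 1 + 2 + 3 + 4 + 5 + 6 = 21
WMA = 6851 / 21 = 326.24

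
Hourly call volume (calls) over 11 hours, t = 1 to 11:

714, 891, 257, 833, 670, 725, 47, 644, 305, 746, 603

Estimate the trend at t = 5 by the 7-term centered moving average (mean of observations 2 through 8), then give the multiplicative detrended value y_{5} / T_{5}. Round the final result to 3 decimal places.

1.153

Trend T_5 = (891 + 257 + 833 + 670 + 725 + 47 + 644) / 7 = 4067/7 = 581.00000
Ratio to trend: 670 / 581.00000 = 1.153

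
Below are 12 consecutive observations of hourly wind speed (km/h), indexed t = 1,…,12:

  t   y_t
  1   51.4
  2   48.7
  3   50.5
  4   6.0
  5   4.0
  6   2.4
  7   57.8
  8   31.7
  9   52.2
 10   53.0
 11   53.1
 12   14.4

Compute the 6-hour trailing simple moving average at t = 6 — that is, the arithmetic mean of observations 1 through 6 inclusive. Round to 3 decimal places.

27.167

Sum of periods 1–6: 51.4 + 48.7 + 50.5 + 6.0 + 4.0 + 2.4 = 163.0
Divide by 6: 163.0 / 6 = 27.167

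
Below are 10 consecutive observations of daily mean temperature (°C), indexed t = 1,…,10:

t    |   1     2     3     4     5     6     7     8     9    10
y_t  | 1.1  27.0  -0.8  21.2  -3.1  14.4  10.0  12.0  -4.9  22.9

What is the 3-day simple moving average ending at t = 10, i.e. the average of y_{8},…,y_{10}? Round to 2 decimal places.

10.00

Sum of periods 8–10: 12.0 + (-4.9) + 22.9 = 30.0
Divide by 3: 30.0 / 3 = 10.00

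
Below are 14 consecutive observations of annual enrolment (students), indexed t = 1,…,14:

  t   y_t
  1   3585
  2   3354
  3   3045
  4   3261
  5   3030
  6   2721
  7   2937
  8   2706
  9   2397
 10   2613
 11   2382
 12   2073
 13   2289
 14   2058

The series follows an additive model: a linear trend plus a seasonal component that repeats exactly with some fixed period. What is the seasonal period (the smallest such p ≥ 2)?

3

First differences y_{t+1} − y_t: -231, -309, 216, -231, -309, 216, -231, -309, …
The difference pattern repeats every 3 terms and not for any smaller step, so p = 3.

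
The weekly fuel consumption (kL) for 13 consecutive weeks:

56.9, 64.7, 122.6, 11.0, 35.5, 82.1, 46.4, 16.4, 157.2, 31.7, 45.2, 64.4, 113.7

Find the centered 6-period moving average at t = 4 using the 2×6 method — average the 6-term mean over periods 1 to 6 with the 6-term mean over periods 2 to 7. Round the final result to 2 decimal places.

Sum over 1–6: 56.9 + 64.7 + 122.6 + 11.0 + 35.5 + 82.1 = 372.8
Sum over 2–7: 64.7 + 122.6 + 11.0 + 35.5 + 82.1 + 46.4 = 362.3
CMA at t=4 = (372.8 + 362.3) / (2·6) = 735.1 / 12 = 61.26

61.26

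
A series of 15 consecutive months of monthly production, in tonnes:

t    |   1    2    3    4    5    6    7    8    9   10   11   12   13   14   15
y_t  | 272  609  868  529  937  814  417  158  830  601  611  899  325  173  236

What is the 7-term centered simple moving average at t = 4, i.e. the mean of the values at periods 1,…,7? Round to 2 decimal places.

Sum of periods 1–7: 272 + 609 + 868 + 529 + 937 + 814 + 417 = 4446
Divide by 7: 4446 / 7 = 635.14

635.14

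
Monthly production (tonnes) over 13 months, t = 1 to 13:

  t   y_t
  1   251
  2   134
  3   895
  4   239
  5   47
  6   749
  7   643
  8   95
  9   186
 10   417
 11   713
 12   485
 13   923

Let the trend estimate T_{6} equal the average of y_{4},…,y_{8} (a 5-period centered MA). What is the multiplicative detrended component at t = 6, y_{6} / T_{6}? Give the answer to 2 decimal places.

Trend T_6 = (239 + 47 + 749 + 643 + 95) / 5 = 1773/5 = 354.6000
Ratio to trend: 749 / 354.6000 = 2.11

2.11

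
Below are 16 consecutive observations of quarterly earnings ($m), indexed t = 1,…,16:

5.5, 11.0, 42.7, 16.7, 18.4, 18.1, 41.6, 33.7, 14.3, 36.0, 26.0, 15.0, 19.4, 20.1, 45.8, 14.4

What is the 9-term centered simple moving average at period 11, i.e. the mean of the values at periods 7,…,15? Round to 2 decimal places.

27.99

Sum of periods 7–15: 41.6 + 33.7 + 14.3 + 36.0 + 26.0 + 15.0 + 19.4 + 20.1 + 45.8 = 251.9
Divide by 9: 251.9 / 9 = 27.99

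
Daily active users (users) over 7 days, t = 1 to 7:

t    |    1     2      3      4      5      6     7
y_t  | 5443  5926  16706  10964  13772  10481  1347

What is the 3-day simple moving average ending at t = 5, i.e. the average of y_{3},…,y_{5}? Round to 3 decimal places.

13814.000

Sum of periods 3–5: 16706 + 10964 + 13772 = 41442
Divide by 3: 41442 / 3 = 13814.000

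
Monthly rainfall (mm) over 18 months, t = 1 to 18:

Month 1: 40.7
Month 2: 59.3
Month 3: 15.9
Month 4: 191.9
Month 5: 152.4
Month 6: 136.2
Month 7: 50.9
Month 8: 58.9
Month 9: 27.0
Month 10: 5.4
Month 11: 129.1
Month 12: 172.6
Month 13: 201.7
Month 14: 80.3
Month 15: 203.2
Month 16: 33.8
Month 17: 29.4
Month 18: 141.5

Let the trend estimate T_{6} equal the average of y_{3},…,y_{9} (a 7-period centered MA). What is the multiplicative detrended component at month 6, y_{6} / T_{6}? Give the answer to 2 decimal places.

Trend T_6 = (15.9 + 191.9 + 152.4 + 136.2 + 50.9 + 58.9 + 27.0) / 7 = 633.2/7 = 90.4571
Ratio to trend: 136.2 / 90.4571 = 1.51

1.51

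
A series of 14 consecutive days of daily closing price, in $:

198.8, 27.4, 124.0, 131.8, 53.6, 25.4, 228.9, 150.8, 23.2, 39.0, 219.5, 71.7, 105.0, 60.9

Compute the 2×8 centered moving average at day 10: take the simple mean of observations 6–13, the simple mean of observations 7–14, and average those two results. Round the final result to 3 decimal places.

110.156

Sum over 6–13: 25.4 + 228.9 + 150.8 + 23.2 + 39.0 + 219.5 + 71.7 + 105.0 = 863.5
Sum over 7–14: 228.9 + 150.8 + 23.2 + 39.0 + 219.5 + 71.7 + 105.0 + 60.9 = 899.0
CMA at t=10 = (863.5 + 899.0) / (2·8) = 1762.5 / 16 = 110.156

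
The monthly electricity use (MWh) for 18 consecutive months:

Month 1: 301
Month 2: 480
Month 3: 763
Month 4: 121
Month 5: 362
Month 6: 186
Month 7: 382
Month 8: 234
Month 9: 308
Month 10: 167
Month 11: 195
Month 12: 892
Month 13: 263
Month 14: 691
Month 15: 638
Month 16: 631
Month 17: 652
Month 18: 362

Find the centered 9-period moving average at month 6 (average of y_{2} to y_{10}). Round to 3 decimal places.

333.667

Sum of periods 2–10: 480 + 763 + 121 + 362 + 186 + 382 + 234 + 308 + 167 = 3003
Divide by 9: 3003 / 9 = 333.667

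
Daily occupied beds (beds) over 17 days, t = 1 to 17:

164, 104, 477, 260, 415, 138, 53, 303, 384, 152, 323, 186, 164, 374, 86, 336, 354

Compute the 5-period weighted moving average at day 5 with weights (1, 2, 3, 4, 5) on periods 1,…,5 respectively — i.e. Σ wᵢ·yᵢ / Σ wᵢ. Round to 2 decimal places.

327.87

Weighted sum: 1·164 + 2·104 + 3·477 + 4·260 + 5·415 = 164 + 208 + 1431 + 1040 + 2075 = 4918
Weight total: 1 + 2 + 3 + 4 + 5 = 15
WMA = 4918 / 15 = 327.87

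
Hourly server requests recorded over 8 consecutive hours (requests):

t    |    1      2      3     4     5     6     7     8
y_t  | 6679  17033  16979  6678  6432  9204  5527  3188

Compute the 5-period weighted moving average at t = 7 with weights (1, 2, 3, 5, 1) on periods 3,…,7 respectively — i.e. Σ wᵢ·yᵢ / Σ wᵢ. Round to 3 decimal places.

Weighted sum: 1·16979 + 2·6678 + 3·6432 + 5·9204 + 1·5527 = 16979 + 13356 + 19296 + 46020 + 5527 = 101178
Weight total: 1 + 2 + 3 + 5 + 1 = 12
WMA = 101178 / 12 = 8431.500

8431.500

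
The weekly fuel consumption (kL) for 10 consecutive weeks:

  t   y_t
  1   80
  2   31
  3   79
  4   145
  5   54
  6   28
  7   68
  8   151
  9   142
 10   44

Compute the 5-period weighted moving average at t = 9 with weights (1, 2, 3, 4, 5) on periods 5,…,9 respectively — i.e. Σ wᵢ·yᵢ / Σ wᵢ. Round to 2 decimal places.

108.53

Weighted sum: 1·54 + 2·28 + 3·68 + 4·151 + 5·142 = 54 + 56 + 204 + 604 + 710 = 1628
Weight total: 1 + 2 + 3 + 4 + 5 = 15
WMA = 1628 / 15 = 108.53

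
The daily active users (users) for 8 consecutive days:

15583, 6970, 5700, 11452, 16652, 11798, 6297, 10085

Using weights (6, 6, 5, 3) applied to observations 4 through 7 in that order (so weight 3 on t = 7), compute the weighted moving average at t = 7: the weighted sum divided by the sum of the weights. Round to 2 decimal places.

12325.25

Weighted sum: 6·11452 + 6·16652 + 5·11798 + 3·6297 = 68712 + 99912 + 58990 + 18891 = 246505
Weight total: 6 + 6 + 5 + 3 = 20
WMA = 246505 / 20 = 12325.25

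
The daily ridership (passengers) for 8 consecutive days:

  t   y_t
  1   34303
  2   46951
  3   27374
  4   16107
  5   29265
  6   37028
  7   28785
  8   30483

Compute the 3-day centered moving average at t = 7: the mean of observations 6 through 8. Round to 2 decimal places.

Sum of periods 6–8: 37028 + 28785 + 30483 = 96296
Divide by 3: 96296 / 3 = 32098.67

32098.67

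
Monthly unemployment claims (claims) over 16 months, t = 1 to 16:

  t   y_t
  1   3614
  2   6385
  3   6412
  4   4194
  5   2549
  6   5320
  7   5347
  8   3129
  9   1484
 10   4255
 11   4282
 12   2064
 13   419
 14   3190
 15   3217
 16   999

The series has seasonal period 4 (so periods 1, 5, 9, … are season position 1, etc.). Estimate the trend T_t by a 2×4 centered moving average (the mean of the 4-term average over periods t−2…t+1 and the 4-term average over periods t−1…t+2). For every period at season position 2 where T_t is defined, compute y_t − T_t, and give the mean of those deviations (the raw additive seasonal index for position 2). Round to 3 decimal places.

1100.625

Season position 2 occurs at t = 6, 10, 14 (where T_t is defined).
t=6: T_6 = 4219.37500; y_6 − T_6 = 5320 − 4219.37500 = 1100.62500
t=10: T_10 = 3154.37500; y_10 − T_10 = 4255 − 3154.37500 = 1100.62500
t=14: T_14 = 2089.37500; y_14 − T_14 = 3190 − 2089.37500 = 1100.62500
Mean deviation: (1100.62500 + 1100.62500 + 1100.62500) / 3 = 1100.625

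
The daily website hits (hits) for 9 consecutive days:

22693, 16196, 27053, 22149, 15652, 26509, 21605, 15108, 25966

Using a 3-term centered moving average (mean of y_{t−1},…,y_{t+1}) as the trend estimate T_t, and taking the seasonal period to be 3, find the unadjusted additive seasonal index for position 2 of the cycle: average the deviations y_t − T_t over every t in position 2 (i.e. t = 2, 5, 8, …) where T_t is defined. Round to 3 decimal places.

Season position 2 occurs at t = 2, 5, 8 (where T_t is defined).
t=2: T_2 = 21980.66667; y_2 − T_2 = 16196 − 21980.66667 = -5784.66667
t=5: T_5 = 21436.66667; y_5 − T_5 = 15652 − 21436.66667 = -5784.66667
t=8: T_8 = 20893.00000; y_8 − T_8 = 15108 − 20893.00000 = -5785.00000
Mean deviation: (-5784.66667 + -5784.66667 + -5785.00000) / 3 = -5784.778

-5784.778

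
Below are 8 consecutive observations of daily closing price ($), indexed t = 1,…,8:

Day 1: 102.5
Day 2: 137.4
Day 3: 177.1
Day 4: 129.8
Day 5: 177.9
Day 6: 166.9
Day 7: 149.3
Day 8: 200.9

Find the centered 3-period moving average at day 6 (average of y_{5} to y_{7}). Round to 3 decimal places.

Sum of periods 5–7: 177.9 + 166.9 + 149.3 = 494.1
Divide by 3: 494.1 / 3 = 164.700

164.700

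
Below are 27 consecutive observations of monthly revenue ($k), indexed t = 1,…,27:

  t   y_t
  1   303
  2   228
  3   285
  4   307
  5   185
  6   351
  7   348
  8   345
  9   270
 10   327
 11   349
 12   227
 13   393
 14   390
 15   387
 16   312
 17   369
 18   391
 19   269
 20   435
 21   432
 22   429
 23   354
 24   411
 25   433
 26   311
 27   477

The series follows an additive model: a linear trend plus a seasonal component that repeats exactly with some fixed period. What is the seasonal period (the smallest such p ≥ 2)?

7

First differences y_{t+1} − y_t: -75, 57, 22, -122, 166, -3, -3, -75, 57, 22, -122, 166, -3, -3, -75, 57, …
The difference pattern repeats every 7 terms and not for any smaller step, so p = 7.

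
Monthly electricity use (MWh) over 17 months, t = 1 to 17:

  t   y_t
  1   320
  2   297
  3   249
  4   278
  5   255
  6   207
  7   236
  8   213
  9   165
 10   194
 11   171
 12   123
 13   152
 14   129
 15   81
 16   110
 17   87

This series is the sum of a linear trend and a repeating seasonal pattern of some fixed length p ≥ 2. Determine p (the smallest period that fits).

First differences y_{t+1} − y_t: -23, -48, 29, -23, -48, 29, -23, -48, …
The difference pattern repeats every 3 terms and not for any smaller step, so p = 3.

3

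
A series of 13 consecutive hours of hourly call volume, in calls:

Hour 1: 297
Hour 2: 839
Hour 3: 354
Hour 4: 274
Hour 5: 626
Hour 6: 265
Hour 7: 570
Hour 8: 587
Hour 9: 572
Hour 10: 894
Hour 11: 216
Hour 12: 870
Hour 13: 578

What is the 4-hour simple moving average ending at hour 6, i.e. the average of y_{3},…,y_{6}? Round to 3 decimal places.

379.750

Sum of periods 3–6: 354 + 274 + 626 + 265 = 1519
Divide by 4: 1519 / 4 = 379.750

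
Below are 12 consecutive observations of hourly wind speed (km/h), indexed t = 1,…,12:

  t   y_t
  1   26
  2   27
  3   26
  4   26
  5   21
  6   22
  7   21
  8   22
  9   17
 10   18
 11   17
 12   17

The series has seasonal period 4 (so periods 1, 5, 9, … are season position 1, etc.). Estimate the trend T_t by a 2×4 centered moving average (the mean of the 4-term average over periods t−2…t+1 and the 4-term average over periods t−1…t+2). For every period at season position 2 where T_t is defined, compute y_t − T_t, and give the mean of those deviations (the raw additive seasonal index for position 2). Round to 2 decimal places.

0.06

Season position 2 occurs at t = 6, 10 (where T_t is defined).
t=6: T_6 = 22.0000; y_6 − T_6 = 22 − 22.0000 = 0.0000
t=10: T_10 = 17.8750; y_10 − T_10 = 18 − 17.8750 = 0.1250
Mean deviation: (0.0000 + 0.1250) / 2 = 0.06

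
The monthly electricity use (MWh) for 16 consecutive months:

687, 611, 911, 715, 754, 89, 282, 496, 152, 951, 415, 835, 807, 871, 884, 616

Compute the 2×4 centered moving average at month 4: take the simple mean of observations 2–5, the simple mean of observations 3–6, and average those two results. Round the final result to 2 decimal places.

Sum over 2–5: 611 + 911 + 715 + 754 = 2991
Sum over 3–6: 911 + 715 + 754 + 89 = 2469
CMA at t=4 = (2991 + 2469) / (2·4) = 5460 / 8 = 682.50

682.50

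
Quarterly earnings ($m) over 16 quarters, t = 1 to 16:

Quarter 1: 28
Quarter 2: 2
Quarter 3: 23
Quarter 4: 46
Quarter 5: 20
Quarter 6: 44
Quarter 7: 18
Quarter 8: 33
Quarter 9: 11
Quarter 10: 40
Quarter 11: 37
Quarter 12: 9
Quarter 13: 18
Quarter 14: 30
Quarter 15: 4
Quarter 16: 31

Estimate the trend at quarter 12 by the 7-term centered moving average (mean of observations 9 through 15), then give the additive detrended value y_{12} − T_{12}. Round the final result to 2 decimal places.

Trend T_12 = (11 + 40 + 37 + 9 + 18 + 30 + 4) / 7 = 149/7 = 21.2857
Detrended value: 9 − 21.2857 = -12.29

-12.29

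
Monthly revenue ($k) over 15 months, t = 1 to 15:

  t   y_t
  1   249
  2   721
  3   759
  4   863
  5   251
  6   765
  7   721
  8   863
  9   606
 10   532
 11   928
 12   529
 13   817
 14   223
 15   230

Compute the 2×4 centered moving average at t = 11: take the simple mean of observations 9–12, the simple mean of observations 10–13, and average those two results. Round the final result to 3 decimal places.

675.125

Sum over 9–12: 606 + 532 + 928 + 529 = 2595
Sum over 10–13: 532 + 928 + 529 + 817 = 2806
CMA at t=11 = (2595 + 2806) / (2·4) = 5401 / 8 = 675.125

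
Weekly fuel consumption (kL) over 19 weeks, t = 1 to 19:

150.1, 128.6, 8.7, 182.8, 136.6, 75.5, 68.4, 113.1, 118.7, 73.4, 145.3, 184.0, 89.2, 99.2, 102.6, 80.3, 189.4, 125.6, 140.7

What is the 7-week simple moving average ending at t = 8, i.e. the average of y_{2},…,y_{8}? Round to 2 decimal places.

Sum of periods 2–8: 128.6 + 8.7 + 182.8 + 136.6 + 75.5 + 68.4 + 113.1 = 713.7
Divide by 7: 713.7 / 7 = 101.96

101.96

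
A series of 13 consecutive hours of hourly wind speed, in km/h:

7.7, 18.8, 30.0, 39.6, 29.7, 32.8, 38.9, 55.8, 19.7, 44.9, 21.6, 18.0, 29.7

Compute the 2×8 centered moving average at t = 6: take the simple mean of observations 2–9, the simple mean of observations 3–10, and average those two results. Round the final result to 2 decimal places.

34.79

Sum over 2–9: 18.8 + 30.0 + 39.6 + 29.7 + 32.8 + 38.9 + 55.8 + 19.7 = 265.3
Sum over 3–10: 30.0 + 39.6 + 29.7 + 32.8 + 38.9 + 55.8 + 19.7 + 44.9 = 291.4
CMA at t=6 = (265.3 + 291.4) / (2·8) = 556.7 / 16 = 34.79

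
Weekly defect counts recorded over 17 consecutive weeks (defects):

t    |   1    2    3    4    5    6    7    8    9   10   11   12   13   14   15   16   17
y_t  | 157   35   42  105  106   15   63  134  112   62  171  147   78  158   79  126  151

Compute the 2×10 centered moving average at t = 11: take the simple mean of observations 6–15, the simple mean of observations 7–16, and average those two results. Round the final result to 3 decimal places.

107.450

Sum over 6–15: 15 + 63 + 134 + 112 + 62 + 171 + 147 + 78 + 158 + 79 = 1019
Sum over 7–16: 63 + 134 + 112 + 62 + 171 + 147 + 78 + 158 + 79 + 126 = 1130
CMA at t=11 = (1019 + 1130) / (2·10) = 2149 / 20 = 107.450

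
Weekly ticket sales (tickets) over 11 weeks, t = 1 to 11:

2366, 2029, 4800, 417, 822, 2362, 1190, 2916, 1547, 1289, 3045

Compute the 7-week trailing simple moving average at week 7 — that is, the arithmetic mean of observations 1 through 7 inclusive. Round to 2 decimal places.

1998.00

Sum of periods 1–7: 2366 + 2029 + 4800 + 417 + 822 + 2362 + 1190 = 13986
Divide by 7: 13986 / 7 = 1998.00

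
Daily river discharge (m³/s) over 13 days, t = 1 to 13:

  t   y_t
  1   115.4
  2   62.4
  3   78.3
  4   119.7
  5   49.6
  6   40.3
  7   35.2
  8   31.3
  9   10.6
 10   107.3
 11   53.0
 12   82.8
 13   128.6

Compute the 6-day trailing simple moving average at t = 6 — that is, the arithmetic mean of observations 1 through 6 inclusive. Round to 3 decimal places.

Sum of periods 1–6: 115.4 + 62.4 + 78.3 + 119.7 + 49.6 + 40.3 = 465.7
Divide by 6: 465.7 / 6 = 77.617

77.617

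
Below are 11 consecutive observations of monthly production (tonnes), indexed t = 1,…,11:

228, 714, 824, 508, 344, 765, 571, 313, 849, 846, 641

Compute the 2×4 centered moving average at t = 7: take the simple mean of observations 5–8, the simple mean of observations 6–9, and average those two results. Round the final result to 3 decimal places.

561.375

Sum over 5–8: 344 + 765 + 571 + 313 = 1993
Sum over 6–9: 765 + 571 + 313 + 849 = 2498
CMA at t=7 = (1993 + 2498) / (2·4) = 4491 / 8 = 561.375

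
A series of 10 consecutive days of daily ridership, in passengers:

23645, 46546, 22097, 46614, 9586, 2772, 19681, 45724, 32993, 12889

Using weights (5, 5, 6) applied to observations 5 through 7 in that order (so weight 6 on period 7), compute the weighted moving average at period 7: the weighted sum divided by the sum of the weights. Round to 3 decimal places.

Weighted sum: 5·9586 + 5·2772 + 6·19681 = 47930 + 13860 + 118086 = 179876
Weight total: 5 + 5 + 6 = 16
WMA = 179876 / 16 = 11242.250

11242.250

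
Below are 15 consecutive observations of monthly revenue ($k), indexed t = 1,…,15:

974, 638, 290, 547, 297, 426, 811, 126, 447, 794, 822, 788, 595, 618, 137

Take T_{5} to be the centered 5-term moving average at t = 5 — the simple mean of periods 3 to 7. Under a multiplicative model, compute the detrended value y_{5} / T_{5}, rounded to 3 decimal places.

0.626

Trend T_5 = (290 + 547 + 297 + 426 + 811) / 5 = 2371/5 = 474.20000
Ratio to trend: 297 / 474.20000 = 0.626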